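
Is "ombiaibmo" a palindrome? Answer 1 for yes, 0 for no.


Input: ombiaibmo
Reversed: ombiaibmo
  Compare pos 0 ('o') with pos 8 ('o'): match
  Compare pos 1 ('m') with pos 7 ('m'): match
  Compare pos 2 ('b') with pos 6 ('b'): match
  Compare pos 3 ('i') with pos 5 ('i'): match
Result: palindrome

1


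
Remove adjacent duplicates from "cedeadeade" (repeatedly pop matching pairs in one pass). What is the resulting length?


Input: cedeadeade
Stack-based adjacent duplicate removal:
  Read 'c': push. Stack: c
  Read 'e': push. Stack: ce
  Read 'd': push. Stack: ced
  Read 'e': push. Stack: cede
  Read 'a': push. Stack: cedea
  Read 'd': push. Stack: cedead
  Read 'e': push. Stack: cedeade
  Read 'a': push. Stack: cedeadea
  Read 'd': push. Stack: cedeadead
  Read 'e': push. Stack: cedeadeade
Final stack: "cedeadeade" (length 10)

10


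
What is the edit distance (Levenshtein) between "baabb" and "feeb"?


Computing edit distance: "baabb" -> "feeb"
DP table:
           f    e    e    b
      0    1    2    3    4
  b   1    1    2    3    3
  a   2    2    2    3    4
  a   3    3    3    3    4
  b   4    4    4    4    3
  b   5    5    5    5    4
Edit distance = dp[5][4] = 4

4


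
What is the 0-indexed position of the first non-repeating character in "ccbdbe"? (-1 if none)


Input: ccbdbe
Character frequencies:
  'b': 2
  'c': 2
  'd': 1
  'e': 1
Scanning left to right for freq == 1:
  Position 0 ('c'): freq=2, skip
  Position 1 ('c'): freq=2, skip
  Position 2 ('b'): freq=2, skip
  Position 3 ('d'): unique! => answer = 3

3


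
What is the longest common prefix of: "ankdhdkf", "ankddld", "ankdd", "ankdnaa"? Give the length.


Words: ankdhdkf, ankddld, ankdd, ankdnaa
  Position 0: all 'a' => match
  Position 1: all 'n' => match
  Position 2: all 'k' => match
  Position 3: all 'd' => match
  Position 4: ('h', 'd', 'd', 'n') => mismatch, stop
LCP = "ankd" (length 4)

4


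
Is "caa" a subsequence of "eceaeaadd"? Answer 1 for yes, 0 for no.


Check if "caa" is a subsequence of "eceaeaadd"
Greedy scan:
  Position 0 ('e'): no match needed
  Position 1 ('c'): matches sub[0] = 'c'
  Position 2 ('e'): no match needed
  Position 3 ('a'): matches sub[1] = 'a'
  Position 4 ('e'): no match needed
  Position 5 ('a'): matches sub[2] = 'a'
  Position 6 ('a'): no match needed
  Position 7 ('d'): no match needed
  Position 8 ('d'): no match needed
All 3 characters matched => is a subsequence

1


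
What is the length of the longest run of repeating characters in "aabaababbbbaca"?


Input: "aabaababbbbaca"
Scanning for longest run:
  Position 1 ('a'): continues run of 'a', length=2
  Position 2 ('b'): new char, reset run to 1
  Position 3 ('a'): new char, reset run to 1
  Position 4 ('a'): continues run of 'a', length=2
  Position 5 ('b'): new char, reset run to 1
  Position 6 ('a'): new char, reset run to 1
  Position 7 ('b'): new char, reset run to 1
  Position 8 ('b'): continues run of 'b', length=2
  Position 9 ('b'): continues run of 'b', length=3
  Position 10 ('b'): continues run of 'b', length=4
  Position 11 ('a'): new char, reset run to 1
  Position 12 ('c'): new char, reset run to 1
  Position 13 ('a'): new char, reset run to 1
Longest run: 'b' with length 4

4


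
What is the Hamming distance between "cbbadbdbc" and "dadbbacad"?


Comparing "cbbadbdbc" and "dadbbacad" position by position:
  Position 0: 'c' vs 'd' => differ
  Position 1: 'b' vs 'a' => differ
  Position 2: 'b' vs 'd' => differ
  Position 3: 'a' vs 'b' => differ
  Position 4: 'd' vs 'b' => differ
  Position 5: 'b' vs 'a' => differ
  Position 6: 'd' vs 'c' => differ
  Position 7: 'b' vs 'a' => differ
  Position 8: 'c' vs 'd' => differ
Total differences (Hamming distance): 9

9


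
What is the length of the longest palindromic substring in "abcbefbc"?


Input: "abcbefbc"
Checking substrings for palindromes:
  [1:4] "bcb" (len 3) => palindrome
Longest palindromic substring: "bcb" with length 3

3


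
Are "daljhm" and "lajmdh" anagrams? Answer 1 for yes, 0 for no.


Strings: "daljhm", "lajmdh"
Sorted first:  adhjlm
Sorted second: adhjlm
Sorted forms match => anagrams

1


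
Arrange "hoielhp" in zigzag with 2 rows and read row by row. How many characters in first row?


Zigzag "hoielhp" into 2 rows:
Placing characters:
  'h' => row 0
  'o' => row 1
  'i' => row 0
  'e' => row 1
  'l' => row 0
  'h' => row 1
  'p' => row 0
Rows:
  Row 0: "hilp"
  Row 1: "oeh"
First row length: 4

4


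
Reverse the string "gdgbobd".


Input: gdgbobd
Reading characters right to left:
  Position 6: 'd'
  Position 5: 'b'
  Position 4: 'o'
  Position 3: 'b'
  Position 2: 'g'
  Position 1: 'd'
  Position 0: 'g'
Reversed: dbobgdg

dbobgdg


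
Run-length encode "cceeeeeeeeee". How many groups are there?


Input: cceeeeeeeeee
Scanning for consecutive runs:
  Group 1: 'c' x 2 (positions 0-1)
  Group 2: 'e' x 10 (positions 2-11)
Total groups: 2

2


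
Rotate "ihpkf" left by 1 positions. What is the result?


Input: "ihpkf", rotate left by 1
First 1 characters: "i"
Remaining characters: "hpkf"
Concatenate remaining + first: "hpkf" + "i" = "hpkfi"

hpkfi


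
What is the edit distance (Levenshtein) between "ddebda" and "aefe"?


Computing edit distance: "ddebda" -> "aefe"
DP table:
           a    e    f    e
      0    1    2    3    4
  d   1    1    2    3    4
  d   2    2    2    3    4
  e   3    3    2    3    3
  b   4    4    3    3    4
  d   5    5    4    4    4
  a   6    5    5    5    5
Edit distance = dp[6][4] = 5

5


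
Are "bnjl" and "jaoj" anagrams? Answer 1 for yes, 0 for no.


Strings: "bnjl", "jaoj"
Sorted first:  bjln
Sorted second: ajjo
Differ at position 0: 'b' vs 'a' => not anagrams

0


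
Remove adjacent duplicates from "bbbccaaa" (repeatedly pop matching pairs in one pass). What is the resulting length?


Input: bbbccaaa
Stack-based adjacent duplicate removal:
  Read 'b': push. Stack: b
  Read 'b': matches stack top 'b' => pop. Stack: (empty)
  Read 'b': push. Stack: b
  Read 'c': push. Stack: bc
  Read 'c': matches stack top 'c' => pop. Stack: b
  Read 'a': push. Stack: ba
  Read 'a': matches stack top 'a' => pop. Stack: b
  Read 'a': push. Stack: ba
Final stack: "ba" (length 2)

2


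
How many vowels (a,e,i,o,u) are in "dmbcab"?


Input: dmbcab
Checking each character:
  'd' at position 0: consonant
  'm' at position 1: consonant
  'b' at position 2: consonant
  'c' at position 3: consonant
  'a' at position 4: vowel (running total: 1)
  'b' at position 5: consonant
Total vowels: 1

1


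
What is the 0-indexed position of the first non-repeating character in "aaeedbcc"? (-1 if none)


Input: aaeedbcc
Character frequencies:
  'a': 2
  'b': 1
  'c': 2
  'd': 1
  'e': 2
Scanning left to right for freq == 1:
  Position 0 ('a'): freq=2, skip
  Position 1 ('a'): freq=2, skip
  Position 2 ('e'): freq=2, skip
  Position 3 ('e'): freq=2, skip
  Position 4 ('d'): unique! => answer = 4

4


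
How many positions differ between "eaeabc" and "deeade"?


Comparing "eaeabc" and "deeade" position by position:
  Position 0: 'e' vs 'd' => DIFFER
  Position 1: 'a' vs 'e' => DIFFER
  Position 2: 'e' vs 'e' => same
  Position 3: 'a' vs 'a' => same
  Position 4: 'b' vs 'd' => DIFFER
  Position 5: 'c' vs 'e' => DIFFER
Positions that differ: 4

4


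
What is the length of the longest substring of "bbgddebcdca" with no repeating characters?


Input: "bbgddebcdca"
Sliding window (track last position of each char):
  Position 0 ('b'): window [0,0] length 1 -- new best
  Position 1 ('b'): repeat (last at 0), move window start to 1
  Position 1 ('b'): window [1,1] length 1
  Position 2 ('g'): window [1,2] length 2 -- new best
  Position 3 ('d'): window [1,3] length 3 -- new best
  Position 4 ('d'): repeat (last at 3), move window start to 4
  Position 4 ('d'): window [4,4] length 1
  Position 5 ('e'): window [4,5] length 2
  Position 6 ('b'): window [4,6] length 3
  Position 7 ('c'): window [4,7] length 4 -- new best
  Position 8 ('d'): repeat (last at 4), move window start to 5
  Position 8 ('d'): window [5,8] length 4
  Position 9 ('c'): repeat (last at 7), move window start to 8
  Position 9 ('c'): window [8,9] length 2
  Position 10 ('a'): window [8,10] length 3
Longest substring with no repeats: "debc" with length 4

4


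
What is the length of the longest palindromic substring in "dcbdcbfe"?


Input: "dcbdcbfe"
Checking substrings for palindromes:
  No multi-char palindromic substrings found
Longest palindromic substring: "d" with length 1

1


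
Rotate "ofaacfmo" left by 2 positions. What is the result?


Input: "ofaacfmo", rotate left by 2
First 2 characters: "of"
Remaining characters: "aacfmo"
Concatenate remaining + first: "aacfmo" + "of" = "aacfmoof"

aacfmoof


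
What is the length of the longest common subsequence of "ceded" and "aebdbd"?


LCS of "ceded" and "aebdbd"
DP table:
           a    e    b    d    b    d
      0    0    0    0    0    0    0
  c   0    0    0    0    0    0    0
  e   0    0    1    1    1    1    1
  d   0    0    1    1    2    2    2
  e   0    0    1    1    2    2    2
  d   0    0    1    1    2    2    3
LCS length = dp[5][6] = 3

3


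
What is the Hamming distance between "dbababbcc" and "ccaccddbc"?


Comparing "dbababbcc" and "ccaccddbc" position by position:
  Position 0: 'd' vs 'c' => differ
  Position 1: 'b' vs 'c' => differ
  Position 2: 'a' vs 'a' => same
  Position 3: 'b' vs 'c' => differ
  Position 4: 'a' vs 'c' => differ
  Position 5: 'b' vs 'd' => differ
  Position 6: 'b' vs 'd' => differ
  Position 7: 'c' vs 'b' => differ
  Position 8: 'c' vs 'c' => same
Total differences (Hamming distance): 7

7


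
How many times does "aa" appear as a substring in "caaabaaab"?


Searching for "aa" in "caaabaaab"
Scanning each position:
  Position 0: "ca" => no
  Position 1: "aa" => MATCH
  Position 2: "aa" => MATCH
  Position 3: "ab" => no
  Position 4: "ba" => no
  Position 5: "aa" => MATCH
  Position 6: "aa" => MATCH
  Position 7: "ab" => no
Total occurrences: 4

4


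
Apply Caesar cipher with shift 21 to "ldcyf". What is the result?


Caesar cipher: shift "ldcyf" by 21
  'l' (pos 11) + 21 = pos 6 = 'g'
  'd' (pos 3) + 21 = pos 24 = 'y'
  'c' (pos 2) + 21 = pos 23 = 'x'
  'y' (pos 24) + 21 = pos 19 = 't'
  'f' (pos 5) + 21 = pos 0 = 'a'
Result: gyxta

gyxta


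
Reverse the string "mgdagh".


Input: mgdagh
Reading characters right to left:
  Position 5: 'h'
  Position 4: 'g'
  Position 3: 'a'
  Position 2: 'd'
  Position 1: 'g'
  Position 0: 'm'
Reversed: hgadgm

hgadgm


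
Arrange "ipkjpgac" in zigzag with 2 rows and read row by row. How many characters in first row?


Zigzag "ipkjpgac" into 2 rows:
Placing characters:
  'i' => row 0
  'p' => row 1
  'k' => row 0
  'j' => row 1
  'p' => row 0
  'g' => row 1
  'a' => row 0
  'c' => row 1
Rows:
  Row 0: "ikpa"
  Row 1: "pjgc"
First row length: 4

4


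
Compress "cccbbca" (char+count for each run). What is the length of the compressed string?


Input: cccbbca
Runs:
  'c' x 3 => "c3"
  'b' x 2 => "b2"
  'c' x 1 => "c1"
  'a' x 1 => "a1"
Compressed: "c3b2c1a1"
Compressed length: 8

8


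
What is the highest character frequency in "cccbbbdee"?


Input: cccbbbdee
Character counts:
  'b': 3
  'c': 3
  'd': 1
  'e': 2
Maximum frequency: 3

3


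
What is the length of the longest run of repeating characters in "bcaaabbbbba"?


Input: "bcaaabbbbba"
Scanning for longest run:
  Position 1 ('c'): new char, reset run to 1
  Position 2 ('a'): new char, reset run to 1
  Position 3 ('a'): continues run of 'a', length=2
  Position 4 ('a'): continues run of 'a', length=3
  Position 5 ('b'): new char, reset run to 1
  Position 6 ('b'): continues run of 'b', length=2
  Position 7 ('b'): continues run of 'b', length=3
  Position 8 ('b'): continues run of 'b', length=4
  Position 9 ('b'): continues run of 'b', length=5
  Position 10 ('a'): new char, reset run to 1
Longest run: 'b' with length 5

5


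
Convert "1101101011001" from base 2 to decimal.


Input: "1101101011001" in base 2
Positional expansion:
  Digit '1' (value 1) x 2^12 = 4096
  Digit '1' (value 1) x 2^11 = 2048
  Digit '0' (value 0) x 2^10 = 0
  Digit '1' (value 1) x 2^9 = 512
  Digit '1' (value 1) x 2^8 = 256
  Digit '0' (value 0) x 2^7 = 0
  Digit '1' (value 1) x 2^6 = 64
  Digit '0' (value 0) x 2^5 = 0
  Digit '1' (value 1) x 2^4 = 16
  Digit '1' (value 1) x 2^3 = 8
  Digit '0' (value 0) x 2^2 = 0
  Digit '0' (value 0) x 2^1 = 0
  Digit '1' (value 1) x 2^0 = 1
Sum = 7001

7001


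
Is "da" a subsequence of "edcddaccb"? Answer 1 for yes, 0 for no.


Check if "da" is a subsequence of "edcddaccb"
Greedy scan:
  Position 0 ('e'): no match needed
  Position 1 ('d'): matches sub[0] = 'd'
  Position 2 ('c'): no match needed
  Position 3 ('d'): no match needed
  Position 4 ('d'): no match needed
  Position 5 ('a'): matches sub[1] = 'a'
  Position 6 ('c'): no match needed
  Position 7 ('c'): no match needed
  Position 8 ('b'): no match needed
All 2 characters matched => is a subsequence

1


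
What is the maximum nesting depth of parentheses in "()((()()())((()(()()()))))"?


Input: "()((()()())((()(()()()))))"
Tracking depth:
  Position 0 '(': depth becomes 1
  Position 1 ')': depth becomes 0
  Position 2 '(': depth becomes 1
  Position 3 '(': depth becomes 2
  Position 4 '(': depth becomes 3
  Position 5 ')': depth becomes 2
  Position 6 '(': depth becomes 3
  Position 7 ')': depth becomes 2
  Position 8 '(': depth becomes 3
  Position 9 ')': depth becomes 2
  Position 10 ')': depth becomes 1
  Position 11 '(': depth becomes 2
  Position 12 '(': depth becomes 3
  Position 13 '(': depth becomes 4
  Position 14 ')': depth becomes 3
  Position 15 '(': depth becomes 4
  Position 16 '(': depth becomes 5
  Position 17 ')': depth becomes 4
  Position 18 '(': depth becomes 5
  Position 19 ')': depth becomes 4
  Position 20 '(': depth becomes 5
  Position 21 ')': depth becomes 4
  Position 22 ')': depth becomes 3
  Position 23 ')': depth becomes 2
  Position 24 ')': depth becomes 1
  Position 25 ')': depth becomes 0
Maximum depth reached: 5

5


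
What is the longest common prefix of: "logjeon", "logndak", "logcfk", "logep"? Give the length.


Words: logjeon, logndak, logcfk, logep
  Position 0: all 'l' => match
  Position 1: all 'o' => match
  Position 2: all 'g' => match
  Position 3: ('j', 'n', 'c', 'e') => mismatch, stop
LCP = "log" (length 3)

3


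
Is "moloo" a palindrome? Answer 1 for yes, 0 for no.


Input: moloo
Reversed: oolom
  Compare pos 0 ('m') with pos 4 ('o'): MISMATCH
  Compare pos 1 ('o') with pos 3 ('o'): match
Result: not a palindrome

0


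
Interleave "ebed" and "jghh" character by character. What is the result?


Interleaving "ebed" and "jghh":
  Position 0: 'e' from first, 'j' from second => "ej"
  Position 1: 'b' from first, 'g' from second => "bg"
  Position 2: 'e' from first, 'h' from second => "eh"
  Position 3: 'd' from first, 'h' from second => "dh"
Result: ejbgehdh

ejbgehdh


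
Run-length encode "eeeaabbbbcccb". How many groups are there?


Input: eeeaabbbbcccb
Scanning for consecutive runs:
  Group 1: 'e' x 3 (positions 0-2)
  Group 2: 'a' x 2 (positions 3-4)
  Group 3: 'b' x 4 (positions 5-8)
  Group 4: 'c' x 3 (positions 9-11)
  Group 5: 'b' x 1 (positions 12-12)
Total groups: 5

5


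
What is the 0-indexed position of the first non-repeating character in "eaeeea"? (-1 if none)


Input: eaeeea
Character frequencies:
  'a': 2
  'e': 4
Scanning left to right for freq == 1:
  Position 0 ('e'): freq=4, skip
  Position 1 ('a'): freq=2, skip
  Position 2 ('e'): freq=4, skip
  Position 3 ('e'): freq=4, skip
  Position 4 ('e'): freq=4, skip
  Position 5 ('a'): freq=2, skip
  No unique character found => answer = -1

-1


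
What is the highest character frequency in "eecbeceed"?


Input: eecbeceed
Character counts:
  'b': 1
  'c': 2
  'd': 1
  'e': 5
Maximum frequency: 5

5


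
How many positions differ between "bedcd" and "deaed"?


Comparing "bedcd" and "deaed" position by position:
  Position 0: 'b' vs 'd' => DIFFER
  Position 1: 'e' vs 'e' => same
  Position 2: 'd' vs 'a' => DIFFER
  Position 3: 'c' vs 'e' => DIFFER
  Position 4: 'd' vs 'd' => same
Positions that differ: 3

3


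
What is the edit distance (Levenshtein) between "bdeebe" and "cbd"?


Computing edit distance: "bdeebe" -> "cbd"
DP table:
           c    b    d
      0    1    2    3
  b   1    1    1    2
  d   2    2    2    1
  e   3    3    3    2
  e   4    4    4    3
  b   5    5    4    4
  e   6    6    5    5
Edit distance = dp[6][3] = 5

5


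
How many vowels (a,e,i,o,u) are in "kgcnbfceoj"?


Input: kgcnbfceoj
Checking each character:
  'k' at position 0: consonant
  'g' at position 1: consonant
  'c' at position 2: consonant
  'n' at position 3: consonant
  'b' at position 4: consonant
  'f' at position 5: consonant
  'c' at position 6: consonant
  'e' at position 7: vowel (running total: 1)
  'o' at position 8: vowel (running total: 2)
  'j' at position 9: consonant
Total vowels: 2

2


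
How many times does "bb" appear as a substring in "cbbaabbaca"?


Searching for "bb" in "cbbaabbaca"
Scanning each position:
  Position 0: "cb" => no
  Position 1: "bb" => MATCH
  Position 2: "ba" => no
  Position 3: "aa" => no
  Position 4: "ab" => no
  Position 5: "bb" => MATCH
  Position 6: "ba" => no
  Position 7: "ac" => no
  Position 8: "ca" => no
Total occurrences: 2

2


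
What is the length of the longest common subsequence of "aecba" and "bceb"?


LCS of "aecba" and "bceb"
DP table:
           b    c    e    b
      0    0    0    0    0
  a   0    0    0    0    0
  e   0    0    0    1    1
  c   0    0    1    1    1
  b   0    1    1    1    2
  a   0    1    1    1    2
LCS length = dp[5][4] = 2

2


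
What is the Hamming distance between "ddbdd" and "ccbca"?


Comparing "ddbdd" and "ccbca" position by position:
  Position 0: 'd' vs 'c' => differ
  Position 1: 'd' vs 'c' => differ
  Position 2: 'b' vs 'b' => same
  Position 3: 'd' vs 'c' => differ
  Position 4: 'd' vs 'a' => differ
Total differences (Hamming distance): 4

4


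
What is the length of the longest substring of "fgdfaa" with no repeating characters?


Input: "fgdfaa"
Sliding window (track last position of each char):
  Position 0 ('f'): window [0,0] length 1 -- new best
  Position 1 ('g'): window [0,1] length 2 -- new best
  Position 2 ('d'): window [0,2] length 3 -- new best
  Position 3 ('f'): repeat (last at 0), move window start to 1
  Position 3 ('f'): window [1,3] length 3
  Position 4 ('a'): window [1,4] length 4 -- new best
  Position 5 ('a'): repeat (last at 4), move window start to 5
  Position 5 ('a'): window [5,5] length 1
Longest substring with no repeats: "gdfa" with length 4

4


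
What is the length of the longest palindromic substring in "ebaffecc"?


Input: "ebaffecc"
Checking substrings for palindromes:
  [3:5] "ff" (len 2) => palindrome
  [6:8] "cc" (len 2) => palindrome
Longest palindromic substring: "ff" with length 2

2


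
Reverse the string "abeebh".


Input: abeebh
Reading characters right to left:
  Position 5: 'h'
  Position 4: 'b'
  Position 3: 'e'
  Position 2: 'e'
  Position 1: 'b'
  Position 0: 'a'
Reversed: hbeeba

hbeeba


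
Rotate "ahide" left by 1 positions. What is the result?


Input: "ahide", rotate left by 1
First 1 characters: "a"
Remaining characters: "hide"
Concatenate remaining + first: "hide" + "a" = "hidea"

hidea


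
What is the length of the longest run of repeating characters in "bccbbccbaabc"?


Input: "bccbbccbaabc"
Scanning for longest run:
  Position 1 ('c'): new char, reset run to 1
  Position 2 ('c'): continues run of 'c', length=2
  Position 3 ('b'): new char, reset run to 1
  Position 4 ('b'): continues run of 'b', length=2
  Position 5 ('c'): new char, reset run to 1
  Position 6 ('c'): continues run of 'c', length=2
  Position 7 ('b'): new char, reset run to 1
  Position 8 ('a'): new char, reset run to 1
  Position 9 ('a'): continues run of 'a', length=2
  Position 10 ('b'): new char, reset run to 1
  Position 11 ('c'): new char, reset run to 1
Longest run: 'c' with length 2

2


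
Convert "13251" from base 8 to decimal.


Input: "13251" in base 8
Positional expansion:
  Digit '1' (value 1) x 8^4 = 4096
  Digit '3' (value 3) x 8^3 = 1536
  Digit '2' (value 2) x 8^2 = 128
  Digit '5' (value 5) x 8^1 = 40
  Digit '1' (value 1) x 8^0 = 1
Sum = 5801

5801


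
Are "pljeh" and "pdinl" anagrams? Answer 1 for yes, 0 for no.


Strings: "pljeh", "pdinl"
Sorted first:  ehjlp
Sorted second: dilnp
Differ at position 0: 'e' vs 'd' => not anagrams

0


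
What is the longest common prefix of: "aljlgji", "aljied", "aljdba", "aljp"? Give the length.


Words: aljlgji, aljied, aljdba, aljp
  Position 0: all 'a' => match
  Position 1: all 'l' => match
  Position 2: all 'j' => match
  Position 3: ('l', 'i', 'd', 'p') => mismatch, stop
LCP = "alj" (length 3)

3


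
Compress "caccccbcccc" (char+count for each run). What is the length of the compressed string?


Input: caccccbcccc
Runs:
  'c' x 1 => "c1"
  'a' x 1 => "a1"
  'c' x 4 => "c4"
  'b' x 1 => "b1"
  'c' x 4 => "c4"
Compressed: "c1a1c4b1c4"
Compressed length: 10

10


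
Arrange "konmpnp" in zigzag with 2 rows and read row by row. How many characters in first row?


Zigzag "konmpnp" into 2 rows:
Placing characters:
  'k' => row 0
  'o' => row 1
  'n' => row 0
  'm' => row 1
  'p' => row 0
  'n' => row 1
  'p' => row 0
Rows:
  Row 0: "knpp"
  Row 1: "omn"
First row length: 4

4


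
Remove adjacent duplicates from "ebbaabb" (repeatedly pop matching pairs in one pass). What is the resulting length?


Input: ebbaabb
Stack-based adjacent duplicate removal:
  Read 'e': push. Stack: e
  Read 'b': push. Stack: eb
  Read 'b': matches stack top 'b' => pop. Stack: e
  Read 'a': push. Stack: ea
  Read 'a': matches stack top 'a' => pop. Stack: e
  Read 'b': push. Stack: eb
  Read 'b': matches stack top 'b' => pop. Stack: e
Final stack: "e" (length 1)

1


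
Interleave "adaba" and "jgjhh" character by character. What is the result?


Interleaving "adaba" and "jgjhh":
  Position 0: 'a' from first, 'j' from second => "aj"
  Position 1: 'd' from first, 'g' from second => "dg"
  Position 2: 'a' from first, 'j' from second => "aj"
  Position 3: 'b' from first, 'h' from second => "bh"
  Position 4: 'a' from first, 'h' from second => "ah"
Result: ajdgajbhah

ajdgajbhah


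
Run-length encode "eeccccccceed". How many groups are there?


Input: eeccccccceed
Scanning for consecutive runs:
  Group 1: 'e' x 2 (positions 0-1)
  Group 2: 'c' x 7 (positions 2-8)
  Group 3: 'e' x 2 (positions 9-10)
  Group 4: 'd' x 1 (positions 11-11)
Total groups: 4

4


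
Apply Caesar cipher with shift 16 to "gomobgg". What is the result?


Caesar cipher: shift "gomobgg" by 16
  'g' (pos 6) + 16 = pos 22 = 'w'
  'o' (pos 14) + 16 = pos 4 = 'e'
  'm' (pos 12) + 16 = pos 2 = 'c'
  'o' (pos 14) + 16 = pos 4 = 'e'
  'b' (pos 1) + 16 = pos 17 = 'r'
  'g' (pos 6) + 16 = pos 22 = 'w'
  'g' (pos 6) + 16 = pos 22 = 'w'
Result: wecerww

wecerww


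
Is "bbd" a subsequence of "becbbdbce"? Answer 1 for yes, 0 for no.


Check if "bbd" is a subsequence of "becbbdbce"
Greedy scan:
  Position 0 ('b'): matches sub[0] = 'b'
  Position 1 ('e'): no match needed
  Position 2 ('c'): no match needed
  Position 3 ('b'): matches sub[1] = 'b'
  Position 4 ('b'): no match needed
  Position 5 ('d'): matches sub[2] = 'd'
  Position 6 ('b'): no match needed
  Position 7 ('c'): no match needed
  Position 8 ('e'): no match needed
All 3 characters matched => is a subsequence

1


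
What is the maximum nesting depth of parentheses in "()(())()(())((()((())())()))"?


Input: "()(())()(())((()((())())()))"
Tracking depth:
  Position 0 '(': depth becomes 1
  Position 1 ')': depth becomes 0
  Position 2 '(': depth becomes 1
  Position 3 '(': depth becomes 2
  Position 4 ')': depth becomes 1
  Position 5 ')': depth becomes 0
  Position 6 '(': depth becomes 1
  Position 7 ')': depth becomes 0
  Position 8 '(': depth becomes 1
  Position 9 '(': depth becomes 2
  Position 10 ')': depth becomes 1
  Position 11 ')': depth becomes 0
  Position 12 '(': depth becomes 1
  Position 13 '(': depth becomes 2
  Position 14 '(': depth becomes 3
  Position 15 ')': depth becomes 2
  Position 16 '(': depth becomes 3
  Position 17 '(': depth becomes 4
  Position 18 '(': depth becomes 5
  Position 19 ')': depth becomes 4
  Position 20 ')': depth becomes 3
  Position 21 '(': depth becomes 4
  Position 22 ')': depth becomes 3
  Position 23 ')': depth becomes 2
  Position 24 '(': depth becomes 3
  Position 25 ')': depth becomes 2
  Position 26 ')': depth becomes 1
  Position 27 ')': depth becomes 0
Maximum depth reached: 5

5


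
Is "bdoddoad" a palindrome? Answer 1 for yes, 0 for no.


Input: bdoddoad
Reversed: daoddodb
  Compare pos 0 ('b') with pos 7 ('d'): MISMATCH
  Compare pos 1 ('d') with pos 6 ('a'): MISMATCH
  Compare pos 2 ('o') with pos 5 ('o'): match
  Compare pos 3 ('d') with pos 4 ('d'): match
Result: not a palindrome

0


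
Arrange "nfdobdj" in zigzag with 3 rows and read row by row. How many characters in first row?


Zigzag "nfdobdj" into 3 rows:
Placing characters:
  'n' => row 0
  'f' => row 1
  'd' => row 2
  'o' => row 1
  'b' => row 0
  'd' => row 1
  'j' => row 2
Rows:
  Row 0: "nb"
  Row 1: "fod"
  Row 2: "dj"
First row length: 2

2


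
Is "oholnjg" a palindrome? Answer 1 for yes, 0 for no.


Input: oholnjg
Reversed: gjnloho
  Compare pos 0 ('o') with pos 6 ('g'): MISMATCH
  Compare pos 1 ('h') with pos 5 ('j'): MISMATCH
  Compare pos 2 ('o') with pos 4 ('n'): MISMATCH
Result: not a palindrome

0


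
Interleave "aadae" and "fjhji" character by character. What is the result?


Interleaving "aadae" and "fjhji":
  Position 0: 'a' from first, 'f' from second => "af"
  Position 1: 'a' from first, 'j' from second => "aj"
  Position 2: 'd' from first, 'h' from second => "dh"
  Position 3: 'a' from first, 'j' from second => "aj"
  Position 4: 'e' from first, 'i' from second => "ei"
Result: afajdhajei

afajdhajei


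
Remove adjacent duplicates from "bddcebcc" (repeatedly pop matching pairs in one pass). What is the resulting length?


Input: bddcebcc
Stack-based adjacent duplicate removal:
  Read 'b': push. Stack: b
  Read 'd': push. Stack: bd
  Read 'd': matches stack top 'd' => pop. Stack: b
  Read 'c': push. Stack: bc
  Read 'e': push. Stack: bce
  Read 'b': push. Stack: bceb
  Read 'c': push. Stack: bcebc
  Read 'c': matches stack top 'c' => pop. Stack: bceb
Final stack: "bceb" (length 4)

4


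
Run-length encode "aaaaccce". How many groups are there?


Input: aaaaccce
Scanning for consecutive runs:
  Group 1: 'a' x 4 (positions 0-3)
  Group 2: 'c' x 3 (positions 4-6)
  Group 3: 'e' x 1 (positions 7-7)
Total groups: 3

3


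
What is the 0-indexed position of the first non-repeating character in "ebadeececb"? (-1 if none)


Input: ebadeececb
Character frequencies:
  'a': 1
  'b': 2
  'c': 2
  'd': 1
  'e': 4
Scanning left to right for freq == 1:
  Position 0 ('e'): freq=4, skip
  Position 1 ('b'): freq=2, skip
  Position 2 ('a'): unique! => answer = 2

2


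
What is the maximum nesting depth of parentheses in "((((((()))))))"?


Input: "((((((()))))))"
Tracking depth:
  Position 0 '(': depth becomes 1
  Position 1 '(': depth becomes 2
  Position 2 '(': depth becomes 3
  Position 3 '(': depth becomes 4
  Position 4 '(': depth becomes 5
  Position 5 '(': depth becomes 6
  Position 6 '(': depth becomes 7
  Position 7 ')': depth becomes 6
  Position 8 ')': depth becomes 5
  Position 9 ')': depth becomes 4
  Position 10 ')': depth becomes 3
  Position 11 ')': depth becomes 2
  Position 12 ')': depth becomes 1
  Position 13 ')': depth becomes 0
Maximum depth reached: 7

7


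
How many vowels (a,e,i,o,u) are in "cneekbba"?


Input: cneekbba
Checking each character:
  'c' at position 0: consonant
  'n' at position 1: consonant
  'e' at position 2: vowel (running total: 1)
  'e' at position 3: vowel (running total: 2)
  'k' at position 4: consonant
  'b' at position 5: consonant
  'b' at position 6: consonant
  'a' at position 7: vowel (running total: 3)
Total vowels: 3

3


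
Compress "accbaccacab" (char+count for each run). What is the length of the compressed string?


Input: accbaccacab
Runs:
  'a' x 1 => "a1"
  'c' x 2 => "c2"
  'b' x 1 => "b1"
  'a' x 1 => "a1"
  'c' x 2 => "c2"
  'a' x 1 => "a1"
  'c' x 1 => "c1"
  'a' x 1 => "a1"
  'b' x 1 => "b1"
Compressed: "a1c2b1a1c2a1c1a1b1"
Compressed length: 18

18


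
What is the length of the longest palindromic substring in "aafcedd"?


Input: "aafcedd"
Checking substrings for palindromes:
  [0:2] "aa" (len 2) => palindrome
  [5:7] "dd" (len 2) => palindrome
Longest palindromic substring: "aa" with length 2

2


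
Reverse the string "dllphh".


Input: dllphh
Reading characters right to left:
  Position 5: 'h'
  Position 4: 'h'
  Position 3: 'p'
  Position 2: 'l'
  Position 1: 'l'
  Position 0: 'd'
Reversed: hhplld

hhplld


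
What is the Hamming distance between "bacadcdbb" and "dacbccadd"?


Comparing "bacadcdbb" and "dacbccadd" position by position:
  Position 0: 'b' vs 'd' => differ
  Position 1: 'a' vs 'a' => same
  Position 2: 'c' vs 'c' => same
  Position 3: 'a' vs 'b' => differ
  Position 4: 'd' vs 'c' => differ
  Position 5: 'c' vs 'c' => same
  Position 6: 'd' vs 'a' => differ
  Position 7: 'b' vs 'd' => differ
  Position 8: 'b' vs 'd' => differ
Total differences (Hamming distance): 6

6


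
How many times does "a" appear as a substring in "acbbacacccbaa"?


Searching for "a" in "acbbacacccbaa"
Scanning each position:
  Position 0: "a" => MATCH
  Position 1: "c" => no
  Position 2: "b" => no
  Position 3: "b" => no
  Position 4: "a" => MATCH
  Position 5: "c" => no
  Position 6: "a" => MATCH
  Position 7: "c" => no
  Position 8: "c" => no
  Position 9: "c" => no
  Position 10: "b" => no
  Position 11: "a" => MATCH
  Position 12: "a" => MATCH
Total occurrences: 5

5


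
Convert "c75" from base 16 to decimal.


Input: "c75" in base 16
Positional expansion:
  Digit 'c' (value 12) x 16^2 = 3072
  Digit '7' (value 7) x 16^1 = 112
  Digit '5' (value 5) x 16^0 = 5
Sum = 3189

3189


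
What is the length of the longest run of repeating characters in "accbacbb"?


Input: "accbacbb"
Scanning for longest run:
  Position 1 ('c'): new char, reset run to 1
  Position 2 ('c'): continues run of 'c', length=2
  Position 3 ('b'): new char, reset run to 1
  Position 4 ('a'): new char, reset run to 1
  Position 5 ('c'): new char, reset run to 1
  Position 6 ('b'): new char, reset run to 1
  Position 7 ('b'): continues run of 'b', length=2
Longest run: 'c' with length 2

2


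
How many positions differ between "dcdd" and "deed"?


Comparing "dcdd" and "deed" position by position:
  Position 0: 'd' vs 'd' => same
  Position 1: 'c' vs 'e' => DIFFER
  Position 2: 'd' vs 'e' => DIFFER
  Position 3: 'd' vs 'd' => same
Positions that differ: 2

2


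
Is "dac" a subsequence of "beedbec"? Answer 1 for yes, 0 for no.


Check if "dac" is a subsequence of "beedbec"
Greedy scan:
  Position 0 ('b'): no match needed
  Position 1 ('e'): no match needed
  Position 2 ('e'): no match needed
  Position 3 ('d'): matches sub[0] = 'd'
  Position 4 ('b'): no match needed
  Position 5 ('e'): no match needed
  Position 6 ('c'): no match needed
Only matched 1/3 characters => not a subsequence

0


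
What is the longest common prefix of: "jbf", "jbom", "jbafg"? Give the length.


Words: jbf, jbom, jbafg
  Position 0: all 'j' => match
  Position 1: all 'b' => match
  Position 2: ('f', 'o', 'a') => mismatch, stop
LCP = "jb" (length 2)

2


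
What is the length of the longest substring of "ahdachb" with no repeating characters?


Input: "ahdachb"
Sliding window (track last position of each char):
  Position 0 ('a'): window [0,0] length 1 -- new best
  Position 1 ('h'): window [0,1] length 2 -- new best
  Position 2 ('d'): window [0,2] length 3 -- new best
  Position 3 ('a'): repeat (last at 0), move window start to 1
  Position 3 ('a'): window [1,3] length 3
  Position 4 ('c'): window [1,4] length 4 -- new best
  Position 5 ('h'): repeat (last at 1), move window start to 2
  Position 5 ('h'): window [2,5] length 4
  Position 6 ('b'): window [2,6] length 5 -- new best
Longest substring with no repeats: "dachb" with length 5

5


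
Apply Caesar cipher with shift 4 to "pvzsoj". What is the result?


Caesar cipher: shift "pvzsoj" by 4
  'p' (pos 15) + 4 = pos 19 = 't'
  'v' (pos 21) + 4 = pos 25 = 'z'
  'z' (pos 25) + 4 = pos 3 = 'd'
  's' (pos 18) + 4 = pos 22 = 'w'
  'o' (pos 14) + 4 = pos 18 = 's'
  'j' (pos 9) + 4 = pos 13 = 'n'
Result: tzdwsn

tzdwsn


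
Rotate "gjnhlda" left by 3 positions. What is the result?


Input: "gjnhlda", rotate left by 3
First 3 characters: "gjn"
Remaining characters: "hlda"
Concatenate remaining + first: "hlda" + "gjn" = "hldagjn"

hldagjn


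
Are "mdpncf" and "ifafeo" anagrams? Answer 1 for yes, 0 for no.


Strings: "mdpncf", "ifafeo"
Sorted first:  cdfmnp
Sorted second: aeffio
Differ at position 0: 'c' vs 'a' => not anagrams

0


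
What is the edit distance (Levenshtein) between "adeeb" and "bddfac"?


Computing edit distance: "adeeb" -> "bddfac"
DP table:
           b    d    d    f    a    c
      0    1    2    3    4    5    6
  a   1    1    2    3    4    4    5
  d   2    2    1    2    3    4    5
  e   3    3    2    2    3    4    5
  e   4    4    3    3    3    4    5
  b   5    4    4    4    4    4    5
Edit distance = dp[5][6] = 5

5


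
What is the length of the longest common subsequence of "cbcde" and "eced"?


LCS of "cbcde" and "eced"
DP table:
           e    c    e    d
      0    0    0    0    0
  c   0    0    1    1    1
  b   0    0    1    1    1
  c   0    0    1    1    1
  d   0    0    1    1    2
  e   0    1    1    2    2
LCS length = dp[5][4] = 2

2


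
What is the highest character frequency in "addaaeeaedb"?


Input: addaaeeaedb
Character counts:
  'a': 4
  'b': 1
  'd': 3
  'e': 3
Maximum frequency: 4

4


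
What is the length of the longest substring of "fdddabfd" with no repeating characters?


Input: "fdddabfd"
Sliding window (track last position of each char):
  Position 0 ('f'): window [0,0] length 1 -- new best
  Position 1 ('d'): window [0,1] length 2 -- new best
  Position 2 ('d'): repeat (last at 1), move window start to 2
  Position 2 ('d'): window [2,2] length 1
  Position 3 ('d'): repeat (last at 2), move window start to 3
  Position 3 ('d'): window [3,3] length 1
  Position 4 ('a'): window [3,4] length 2
  Position 5 ('b'): window [3,5] length 3 -- new best
  Position 6 ('f'): window [3,6] length 4 -- new best
  Position 7 ('d'): repeat (last at 3), move window start to 4
  Position 7 ('d'): window [4,7] length 4
Longest substring with no repeats: "dabf" with length 4

4


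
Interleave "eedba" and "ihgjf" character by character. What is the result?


Interleaving "eedba" and "ihgjf":
  Position 0: 'e' from first, 'i' from second => "ei"
  Position 1: 'e' from first, 'h' from second => "eh"
  Position 2: 'd' from first, 'g' from second => "dg"
  Position 3: 'b' from first, 'j' from second => "bj"
  Position 4: 'a' from first, 'f' from second => "af"
Result: eiehdgbjaf

eiehdgbjaf


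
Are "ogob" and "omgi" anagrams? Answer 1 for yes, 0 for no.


Strings: "ogob", "omgi"
Sorted first:  bgoo
Sorted second: gimo
Differ at position 0: 'b' vs 'g' => not anagrams

0


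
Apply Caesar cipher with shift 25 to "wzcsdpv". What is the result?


Caesar cipher: shift "wzcsdpv" by 25
  'w' (pos 22) + 25 = pos 21 = 'v'
  'z' (pos 25) + 25 = pos 24 = 'y'
  'c' (pos 2) + 25 = pos 1 = 'b'
  's' (pos 18) + 25 = pos 17 = 'r'
  'd' (pos 3) + 25 = pos 2 = 'c'
  'p' (pos 15) + 25 = pos 14 = 'o'
  'v' (pos 21) + 25 = pos 20 = 'u'
Result: vybrcou

vybrcou


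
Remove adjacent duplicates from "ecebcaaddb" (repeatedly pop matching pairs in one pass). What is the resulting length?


Input: ecebcaaddb
Stack-based adjacent duplicate removal:
  Read 'e': push. Stack: e
  Read 'c': push. Stack: ec
  Read 'e': push. Stack: ece
  Read 'b': push. Stack: eceb
  Read 'c': push. Stack: ecebc
  Read 'a': push. Stack: ecebca
  Read 'a': matches stack top 'a' => pop. Stack: ecebc
  Read 'd': push. Stack: ecebcd
  Read 'd': matches stack top 'd' => pop. Stack: ecebc
  Read 'b': push. Stack: ecebcb
Final stack: "ecebcb" (length 6)

6


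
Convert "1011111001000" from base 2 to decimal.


Input: "1011111001000" in base 2
Positional expansion:
  Digit '1' (value 1) x 2^12 = 4096
  Digit '0' (value 0) x 2^11 = 0
  Digit '1' (value 1) x 2^10 = 1024
  Digit '1' (value 1) x 2^9 = 512
  Digit '1' (value 1) x 2^8 = 256
  Digit '1' (value 1) x 2^7 = 128
  Digit '1' (value 1) x 2^6 = 64
  Digit '0' (value 0) x 2^5 = 0
  Digit '0' (value 0) x 2^4 = 0
  Digit '1' (value 1) x 2^3 = 8
  Digit '0' (value 0) x 2^2 = 0
  Digit '0' (value 0) x 2^1 = 0
  Digit '0' (value 0) x 2^0 = 0
Sum = 6088

6088


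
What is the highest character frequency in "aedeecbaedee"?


Input: aedeecbaedee
Character counts:
  'a': 2
  'b': 1
  'c': 1
  'd': 2
  'e': 6
Maximum frequency: 6

6


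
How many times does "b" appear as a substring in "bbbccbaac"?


Searching for "b" in "bbbccbaac"
Scanning each position:
  Position 0: "b" => MATCH
  Position 1: "b" => MATCH
  Position 2: "b" => MATCH
  Position 3: "c" => no
  Position 4: "c" => no
  Position 5: "b" => MATCH
  Position 6: "a" => no
  Position 7: "a" => no
  Position 8: "c" => no
Total occurrences: 4

4


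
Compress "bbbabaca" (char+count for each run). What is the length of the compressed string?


Input: bbbabaca
Runs:
  'b' x 3 => "b3"
  'a' x 1 => "a1"
  'b' x 1 => "b1"
  'a' x 1 => "a1"
  'c' x 1 => "c1"
  'a' x 1 => "a1"
Compressed: "b3a1b1a1c1a1"
Compressed length: 12

12


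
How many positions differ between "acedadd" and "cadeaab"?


Comparing "acedadd" and "cadeaab" position by position:
  Position 0: 'a' vs 'c' => DIFFER
  Position 1: 'c' vs 'a' => DIFFER
  Position 2: 'e' vs 'd' => DIFFER
  Position 3: 'd' vs 'e' => DIFFER
  Position 4: 'a' vs 'a' => same
  Position 5: 'd' vs 'a' => DIFFER
  Position 6: 'd' vs 'b' => DIFFER
Positions that differ: 6

6


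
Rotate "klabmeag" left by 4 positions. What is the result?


Input: "klabmeag", rotate left by 4
First 4 characters: "klab"
Remaining characters: "meag"
Concatenate remaining + first: "meag" + "klab" = "meagklab"

meagklab


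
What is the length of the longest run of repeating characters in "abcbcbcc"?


Input: "abcbcbcc"
Scanning for longest run:
  Position 1 ('b'): new char, reset run to 1
  Position 2 ('c'): new char, reset run to 1
  Position 3 ('b'): new char, reset run to 1
  Position 4 ('c'): new char, reset run to 1
  Position 5 ('b'): new char, reset run to 1
  Position 6 ('c'): new char, reset run to 1
  Position 7 ('c'): continues run of 'c', length=2
Longest run: 'c' with length 2

2


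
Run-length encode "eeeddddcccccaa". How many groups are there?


Input: eeeddddcccccaa
Scanning for consecutive runs:
  Group 1: 'e' x 3 (positions 0-2)
  Group 2: 'd' x 4 (positions 3-6)
  Group 3: 'c' x 5 (positions 7-11)
  Group 4: 'a' x 2 (positions 12-13)
Total groups: 4

4


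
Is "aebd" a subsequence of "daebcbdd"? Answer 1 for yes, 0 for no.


Check if "aebd" is a subsequence of "daebcbdd"
Greedy scan:
  Position 0 ('d'): no match needed
  Position 1 ('a'): matches sub[0] = 'a'
  Position 2 ('e'): matches sub[1] = 'e'
  Position 3 ('b'): matches sub[2] = 'b'
  Position 4 ('c'): no match needed
  Position 5 ('b'): no match needed
  Position 6 ('d'): matches sub[3] = 'd'
  Position 7 ('d'): no match needed
All 4 characters matched => is a subsequence

1


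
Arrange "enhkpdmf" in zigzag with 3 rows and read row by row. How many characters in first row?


Zigzag "enhkpdmf" into 3 rows:
Placing characters:
  'e' => row 0
  'n' => row 1
  'h' => row 2
  'k' => row 1
  'p' => row 0
  'd' => row 1
  'm' => row 2
  'f' => row 1
Rows:
  Row 0: "ep"
  Row 1: "nkdf"
  Row 2: "hm"
First row length: 2

2
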